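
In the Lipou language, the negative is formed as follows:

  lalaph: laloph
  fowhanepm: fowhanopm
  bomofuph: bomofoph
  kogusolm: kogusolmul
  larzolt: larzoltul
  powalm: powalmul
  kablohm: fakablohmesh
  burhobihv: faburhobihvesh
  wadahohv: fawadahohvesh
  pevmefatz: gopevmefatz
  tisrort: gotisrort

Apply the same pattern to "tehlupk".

fowhanepm and kogusolm both end in -m yet inflect differently (fowhanopm, kogusolmul), so the final letter is not what conditions the rule; the second-to-last letter is.
"tehlupk" has second-to-last letter 'p'. The stems whose second-to-last letter is 'p' (lalaph → laloph, fowhanepm → fowhanopm, bomofuph → bomofoph) change the last vowel to 'o'.
The other patterns: stems whose second-to-last letter is 'l' add -ul; stems whose second-to-last letter is 'h' add fa- … -esh around the stem; stems whose second-to-last letter is 'r' or 't' add the prefix go-.
So tehlupk → tehlopk.

tehlopk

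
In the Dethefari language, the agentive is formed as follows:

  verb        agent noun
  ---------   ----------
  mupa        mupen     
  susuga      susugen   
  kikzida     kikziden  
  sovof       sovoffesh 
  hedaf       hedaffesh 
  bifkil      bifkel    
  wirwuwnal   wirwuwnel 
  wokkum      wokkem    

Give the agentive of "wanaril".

wanarel

mupa and hedaf both have last vowel 'a' yet inflect differently (mupen, hedaffesh), so the last vowel is not what conditions the rule; the final letter is.
"wanaril" ends in -l. The stems ending in -l (bifkil → bifkel, wirwuwnal → wirwuwnel) change the last vowel to 'e'.
The other patterns: stems ending in -a drop the final letter and add -en; stems ending in -f double the final consonant and add -esh.
So wanaril → wanarel.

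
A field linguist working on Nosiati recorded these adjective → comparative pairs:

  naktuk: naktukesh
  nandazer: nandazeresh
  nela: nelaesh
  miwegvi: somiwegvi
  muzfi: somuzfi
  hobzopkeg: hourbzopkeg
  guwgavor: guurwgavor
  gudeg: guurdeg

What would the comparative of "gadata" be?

nandazer and guwgavor both end in -r yet inflect differently (nandazeresh, guurwgavor), so the final letter is not what conditions the rule; the first letter is.
"gadata" begins with g-. The stems beginning with g- (guwgavor → guurwgavor, gudeg → guurdeg) insert -ur- after the first vowel.
The other patterns: stems beginning with n- add -esh; stems beginning with m- add the prefix so-.
So gadata → gaurdata.

gaurdata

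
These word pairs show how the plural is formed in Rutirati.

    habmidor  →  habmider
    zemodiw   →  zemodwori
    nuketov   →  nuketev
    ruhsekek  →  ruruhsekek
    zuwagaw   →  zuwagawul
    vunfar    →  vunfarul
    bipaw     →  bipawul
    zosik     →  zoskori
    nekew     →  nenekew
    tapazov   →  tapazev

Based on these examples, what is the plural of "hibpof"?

nekew and bipaw both end in -w yet inflect differently (nenekew, bipawul), so the final letter is not what conditions the rule; the last vowel is.
"hibpof" has last vowel 'o'. The stems whose last vowel is 'o' (nuketov → nuketev, tapazov → tapazev, habmidor → habmider) change the last vowel to 'e'.
So hibpof → hibpef.

hibpef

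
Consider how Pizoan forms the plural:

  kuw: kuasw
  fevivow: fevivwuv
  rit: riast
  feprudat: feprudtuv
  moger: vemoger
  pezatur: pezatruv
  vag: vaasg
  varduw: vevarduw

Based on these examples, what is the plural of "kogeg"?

"kogeg" has 2 vowels. The stems with 2 vowels (varduw → vevarduw, moger → vemoger) add the prefix ve-.
The other patterns: stems with 1 vowel insert -as- after the first vowel; stems with 3 vowels delete the last vowel and add -uv.
So kogeg → vekogeg.

vekogeg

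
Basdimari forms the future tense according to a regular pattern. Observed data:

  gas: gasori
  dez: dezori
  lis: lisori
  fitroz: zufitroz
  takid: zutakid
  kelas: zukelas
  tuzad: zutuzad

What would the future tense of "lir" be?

"lir" has 1 vowel. The stems with 1 vowel (gas → gasori, dez → dezori, lis → lisori) add -ori.
The other pattern: stems with 2 vowels add the prefix zu-.
So lir → lirori.

lirori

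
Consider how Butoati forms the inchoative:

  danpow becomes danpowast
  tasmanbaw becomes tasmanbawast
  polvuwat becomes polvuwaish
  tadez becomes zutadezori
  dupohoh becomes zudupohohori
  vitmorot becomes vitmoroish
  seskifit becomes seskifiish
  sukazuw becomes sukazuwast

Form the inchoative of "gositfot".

danpow and vitmorot both have last vowel 'o' yet inflect differently (danpowast, vitmoroish), so the last vowel is not what conditions the rule; the final letter is.
"gositfot" ends in -t. The stems ending in -t (vitmorot → vitmoroish, seskifit → seskifiish, polvuwat → polvuwaish) drop the final letter and add -ish.
The other patterns: stems ending in -w add -ast; stems ending in -h or -z add zu- … -ori around the stem.
So gositfot → gositfoish.

gositfoish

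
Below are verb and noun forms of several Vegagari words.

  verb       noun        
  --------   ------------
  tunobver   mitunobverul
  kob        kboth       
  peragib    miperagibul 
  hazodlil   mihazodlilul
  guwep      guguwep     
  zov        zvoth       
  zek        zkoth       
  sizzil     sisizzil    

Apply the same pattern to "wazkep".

kob and peragib both end in -b yet inflect differently (kboth, miperagibul), so the final letter is not what conditions the rule; the number of vowels is.
"wazkep" has 2 vowels. The stems with 2 vowels (guwep → guguwep, sizzil → sisizzil) repeat the first consonant+vowel as a prefix.
So wazkep → wawazkep.

wawazkep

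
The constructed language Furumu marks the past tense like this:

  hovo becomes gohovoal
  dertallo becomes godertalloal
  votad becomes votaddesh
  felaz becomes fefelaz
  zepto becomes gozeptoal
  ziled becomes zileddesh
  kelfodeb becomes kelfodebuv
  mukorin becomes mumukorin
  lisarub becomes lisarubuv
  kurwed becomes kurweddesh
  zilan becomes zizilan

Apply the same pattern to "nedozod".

ziled and kelfodeb both have last vowel 'e' yet inflect differently (zileddesh, kelfodebuv), so the last vowel is not what conditions the rule; the final letter is.
"nedozod" ends in -d. The stems ending in -d (ziled → zileddesh, votad → votaddesh, kurwed → kurweddesh) double the final consonant and add -esh.
The other patterns: stems ending in -o add go- … -al around the stem; stems ending in -b add -uv; stems ending in -n or -z repeat the first consonant+vowel as a prefix.
So nedozod → nedozoddesh.

nedozoddesh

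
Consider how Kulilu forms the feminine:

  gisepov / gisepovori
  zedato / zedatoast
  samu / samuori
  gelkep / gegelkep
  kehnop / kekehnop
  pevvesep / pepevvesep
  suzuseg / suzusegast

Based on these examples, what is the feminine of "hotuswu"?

"hotuswu" ends in -u. The one such stem in the data (samu → samuori) adds -ori, so the same rule applies.
So hotuswu → hotuswuori.

hotuswuori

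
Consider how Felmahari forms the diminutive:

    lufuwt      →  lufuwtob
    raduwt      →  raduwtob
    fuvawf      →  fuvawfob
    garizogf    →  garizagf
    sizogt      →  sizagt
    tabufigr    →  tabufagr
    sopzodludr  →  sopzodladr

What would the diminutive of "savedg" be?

savadg

"savedg" has second-to-last letter 'd'. The one such stem in the data (sopzodludr → sopzodladr) changes the last vowel to 'a' (as do garizogf, sizogt), so the same rule applies.
So savedg → savadg.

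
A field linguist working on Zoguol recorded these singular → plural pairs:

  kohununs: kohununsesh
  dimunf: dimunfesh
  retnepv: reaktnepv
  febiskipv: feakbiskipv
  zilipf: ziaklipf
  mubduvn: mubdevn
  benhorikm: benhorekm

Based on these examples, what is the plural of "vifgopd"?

viakfgopd

dimunf and zilipf both end in -f yet inflect differently (dimunfesh, ziaklipf), so the final letter is not what conditions the rule; the second-to-last letter is.
"vifgopd" has second-to-last letter 'p'. The stems whose second-to-last letter is 'p' (retnepv → reaktnepv, febiskipv → feakbiskipv, zilipf → ziaklipf) insert -ak- after the first vowel.
The other patterns: stems whose second-to-last letter is 'n' add -esh; stems whose second-to-last letter is 'k' or 'v' change the last vowel to 'e'.
So vifgopd → viakfgopd.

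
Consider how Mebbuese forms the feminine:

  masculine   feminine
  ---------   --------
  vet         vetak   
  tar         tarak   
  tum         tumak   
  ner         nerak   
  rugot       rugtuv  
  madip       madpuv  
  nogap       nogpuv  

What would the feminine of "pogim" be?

"pogim" has 2 vowels. The stems with 2 vowels (madip → madpuv, nogap → nogpuv, rugot → rugtuv) delete the last vowel and add -uv.
The other pattern: stems with 1 vowel add -ak.
So pogim → pogmuv.

pogmuv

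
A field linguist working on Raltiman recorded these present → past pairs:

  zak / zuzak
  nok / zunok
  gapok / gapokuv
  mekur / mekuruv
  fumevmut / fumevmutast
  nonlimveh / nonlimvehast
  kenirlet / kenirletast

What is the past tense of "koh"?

zukoh

zak and gapok both end in -k yet inflect differently (zuzak, gapokuv), so the final letter is not what conditions the rule; the number of vowels is.
"koh" has 1 vowel. The stems with 1 vowel (zak → zuzak, nok → zunok) add the prefix zu-.
The other patterns: stems with 2 vowels add -uv; stems with 3 vowels add -ast.
So koh → zukoh.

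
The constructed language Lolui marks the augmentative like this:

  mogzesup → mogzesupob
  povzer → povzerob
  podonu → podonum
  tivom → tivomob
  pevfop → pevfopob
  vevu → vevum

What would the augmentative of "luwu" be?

mogzesup and vevu both have last vowel 'u' yet inflect differently (mogzesupob, vevum), so the last vowel is not what conditions the rule; whether the stem ends in a vowel or a consonant is.
"luwu" ends in a vowel. The stems ending in a vowel (vevu → vevum, podonu → podonum) drop the final letter and add -um.
The other pattern: stems ending in a consonant add -ob.
So luwu → luwum.

luwum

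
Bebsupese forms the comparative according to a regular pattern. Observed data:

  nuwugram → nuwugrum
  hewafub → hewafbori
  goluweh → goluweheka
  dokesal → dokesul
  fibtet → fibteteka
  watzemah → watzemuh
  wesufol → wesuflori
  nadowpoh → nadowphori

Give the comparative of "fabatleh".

fabatleheka

watzemah and goluweh both end in -h yet inflect differently (watzemuh, goluweheka), so the final letter is not what conditions the rule; the last vowel is.
"fabatleh" has last vowel 'e'. The stems whose last vowel is 'e' (fibtet → fibteteka, goluweh → goluweheka) add -eka.
The other patterns: stems whose last vowel is 'a' change the last vowel to 'u'; stems whose last vowel is 'o' or 'u' delete the last vowel and add -ori.
So fabatleh → fabatleheka.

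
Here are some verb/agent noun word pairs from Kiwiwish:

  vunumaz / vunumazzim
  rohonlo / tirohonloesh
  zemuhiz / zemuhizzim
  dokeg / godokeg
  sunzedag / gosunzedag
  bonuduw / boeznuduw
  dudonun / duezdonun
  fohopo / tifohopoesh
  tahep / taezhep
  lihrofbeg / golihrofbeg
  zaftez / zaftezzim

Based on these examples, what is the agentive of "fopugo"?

tifopugoesh

lihrofbeg and zaftez both have last vowel 'e' yet inflect differently (golihrofbeg, zaftezzim), so the last vowel is not what conditions the rule; the final letter is.
"fopugo" ends in -o. The stems ending in -o (rohonlo → tirohonloesh, fohopo → tifohopoesh) add ti- … -esh around the stem.
The other patterns: stems ending in -g add the prefix go-; stems ending in -z double the final consonant and add -im; stems ending in -n, -p or -w insert -ez- after the first vowel.
So fopugo → tifopugoesh.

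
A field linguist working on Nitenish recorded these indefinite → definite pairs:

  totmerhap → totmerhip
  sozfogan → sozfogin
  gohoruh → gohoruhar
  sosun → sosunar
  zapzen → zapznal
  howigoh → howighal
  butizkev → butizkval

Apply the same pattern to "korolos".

sozfogan and sosun both end in -n yet inflect differently (sozfogin, sosunar), so the final letter is not what conditions the rule; the last vowel is.
"korolos" has last vowel 'o'. The one such stem in the data (howigoh → howighal) deletes the last vowel and adds -al (as do zapzen, butizkev), so the same rule applies.
The other patterns: stems whose last vowel is 'a' change the last vowel to 'i'; stems whose last vowel is 'u' add -ar.
So korolos → korolsal.

korolsal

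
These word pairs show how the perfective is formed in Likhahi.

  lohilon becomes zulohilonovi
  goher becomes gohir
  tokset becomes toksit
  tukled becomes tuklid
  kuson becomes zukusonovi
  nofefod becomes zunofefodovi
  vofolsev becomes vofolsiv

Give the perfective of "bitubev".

tukled and nofefod both end in -d yet inflect differently (tuklid, zunofefodovi), so the final letter is not what conditions the rule; the last vowel is.
"bitubev" has last vowel 'e'. The stems whose last vowel is 'e' (tokset → toksit, goher → gohir, vofolsev → vofolsiv) change the last vowel to 'i'.
So bitubev → bitubiv.

bitubiv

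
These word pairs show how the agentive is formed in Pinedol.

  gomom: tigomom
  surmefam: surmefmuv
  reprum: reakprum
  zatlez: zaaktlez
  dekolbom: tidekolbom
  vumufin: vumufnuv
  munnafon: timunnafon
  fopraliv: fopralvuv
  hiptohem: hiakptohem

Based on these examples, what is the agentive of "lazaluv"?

laakzaluv

munnafon and vumufin both end in -n yet inflect differently (timunnafon, vumufnuv), so the final letter is not what conditions the rule; the last vowel is.
"lazaluv" has last vowel 'u'. The one such stem in the data (reprum → reakprum) inserts -ak- after the first vowel (as do zatlez, hiptohem), so the same rule applies.
So lazaluv → laakzaluv.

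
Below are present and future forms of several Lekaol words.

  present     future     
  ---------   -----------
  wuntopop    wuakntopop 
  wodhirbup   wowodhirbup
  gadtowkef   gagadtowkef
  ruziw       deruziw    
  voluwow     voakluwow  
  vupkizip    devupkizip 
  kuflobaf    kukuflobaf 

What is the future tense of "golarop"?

wuntopop and vupkizip both end in -p yet inflect differently (wuakntopop, devupkizip), so the final letter is not what conditions the rule; the last vowel is.
"golarop" has last vowel 'o'. The stems whose last vowel is 'o' (wuntopop → wuakntopop, voluwow → voakluwow) insert -ak- after the first vowel.
So golarop → goaklarop.

goaklarop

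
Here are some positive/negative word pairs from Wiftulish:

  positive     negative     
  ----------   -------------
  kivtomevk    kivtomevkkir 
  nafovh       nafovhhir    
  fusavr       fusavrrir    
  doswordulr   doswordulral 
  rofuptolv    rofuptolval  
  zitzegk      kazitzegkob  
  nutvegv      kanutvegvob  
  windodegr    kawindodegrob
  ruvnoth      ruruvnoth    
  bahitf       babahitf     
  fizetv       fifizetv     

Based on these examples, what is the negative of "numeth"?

fusavr and doswordulr both end in -r yet inflect differently (fusavrrir, doswordulral), so the final letter is not what conditions the rule; the second-to-last letter is.
"numeth" has second-to-last letter 't'. The stems whose second-to-last letter is 't' (ruvnoth → ruruvnoth, bahitf → babahitf, fizetv → fifizetv) repeat the first consonant+vowel as a prefix.
So numeth → nunumeth.

nunumeth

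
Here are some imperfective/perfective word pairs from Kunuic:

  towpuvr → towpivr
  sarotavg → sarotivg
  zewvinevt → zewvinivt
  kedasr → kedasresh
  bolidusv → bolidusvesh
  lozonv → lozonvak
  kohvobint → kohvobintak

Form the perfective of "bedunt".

towpuvr and kedasr both end in -r yet inflect differently (towpivr, kedasresh), so the final letter is not what conditions the rule; the second-to-last letter is.
"bedunt" has second-to-last letter 'n'. The stems whose second-to-last letter is 'n' (lozonv → lozonvak, kohvobint → kohvobintak) add -ak.
So bedunt → beduntak.

beduntak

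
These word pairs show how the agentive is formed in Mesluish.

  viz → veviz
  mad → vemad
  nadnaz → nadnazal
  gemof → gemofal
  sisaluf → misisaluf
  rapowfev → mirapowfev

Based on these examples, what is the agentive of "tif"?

viz and nadnaz both end in -z yet inflect differently (veviz, nadnazal), so the final letter is not what conditions the rule; the number of vowels is.
"tif" has 1 vowel. The stems with 1 vowel (viz → veviz, mad → vemad) add the prefix ve-.
The other patterns: stems with 2 vowels add -al; stems with 3 vowels add the prefix mi-.
So tif → vetif.

vetif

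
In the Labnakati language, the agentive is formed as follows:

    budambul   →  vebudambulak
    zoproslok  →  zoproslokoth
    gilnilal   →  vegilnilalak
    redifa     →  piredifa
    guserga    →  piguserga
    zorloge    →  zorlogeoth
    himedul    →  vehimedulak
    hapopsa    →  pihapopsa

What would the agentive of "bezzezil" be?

vebezzezilak

gilnilal and guserga both have last vowel 'a' yet inflect differently (vegilnilalak, piguserga), so the last vowel is not what conditions the rule; the final letter is.
"bezzezil" ends in -l. The stems ending in -l (himedul → vehimedulak, budambul → vebudambulak, gilnilal → vegilnilalak) add ve- … -ak around the stem.
The other patterns: stems ending in -a add the prefix pi-; stems ending in -e or -k add -oth.
So bezzezil → vebezzezilak.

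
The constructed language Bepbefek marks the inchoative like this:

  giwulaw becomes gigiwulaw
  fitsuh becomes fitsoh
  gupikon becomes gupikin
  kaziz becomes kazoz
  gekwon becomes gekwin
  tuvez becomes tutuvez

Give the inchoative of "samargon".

samargin

"samargon" has last vowel 'o'. The stems whose last vowel is 'o' (gekwon → gekwin, gupikon → gupikin) change the last vowel to 'i'.
So samargon → samargin.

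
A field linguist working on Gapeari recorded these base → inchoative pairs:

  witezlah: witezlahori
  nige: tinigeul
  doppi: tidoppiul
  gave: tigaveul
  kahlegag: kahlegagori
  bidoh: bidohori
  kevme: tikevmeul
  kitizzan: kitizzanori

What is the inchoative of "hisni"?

kitizzan and kevme both begin with k- yet inflect differently (kitizzanori, tikevmeul), so the first letter is not what conditions the rule; whether the stem ends in a vowel or a consonant is.
"hisni" ends in a vowel. The stems ending in a vowel (doppi → tidoppiul, nige → tinigeul, gave → tigaveul) add ti- … -ul around the stem.
So hisni → tihisniul.

tihisniul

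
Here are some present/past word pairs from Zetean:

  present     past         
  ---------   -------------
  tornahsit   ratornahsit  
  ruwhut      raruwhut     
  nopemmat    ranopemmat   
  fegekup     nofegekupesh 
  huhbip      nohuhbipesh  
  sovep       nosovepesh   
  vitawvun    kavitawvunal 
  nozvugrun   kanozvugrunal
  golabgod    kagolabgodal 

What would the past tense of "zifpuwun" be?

kazifpuwunal

ruwhut and fegekup both have last vowel 'u' yet inflect differently (raruwhut, nofegekupesh), so the last vowel is not what conditions the rule; the final letter is.
"zifpuwun" ends in -n. The stems ending in -n (vitawvun → kavitawvunal, nozvugrun → kanozvugrunal) add ka- … -al around the stem.
So zifpuwun → kazifpuwunal.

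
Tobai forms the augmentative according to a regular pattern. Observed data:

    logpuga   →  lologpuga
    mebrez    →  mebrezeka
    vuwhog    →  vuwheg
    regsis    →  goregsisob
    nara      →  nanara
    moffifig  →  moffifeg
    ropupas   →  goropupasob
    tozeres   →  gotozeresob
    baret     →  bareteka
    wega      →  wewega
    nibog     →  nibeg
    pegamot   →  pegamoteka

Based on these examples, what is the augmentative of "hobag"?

hobeg

nara and ropupas both have last vowel 'a' yet inflect differently (nanara, goropupasob), so the last vowel is not what conditions the rule; the final letter is.
"hobag" ends in -g. The stems ending in -g (nibog → nibeg, moffifig → moffifeg, vuwhog → vuwheg) change the last vowel to 'e'.
The other patterns: stems ending in -a repeat the first consonant+vowel as a prefix; stems ending in -s add go- … -ob around the stem; stems ending in -t or -z add -eka.
So hobag → hobeg.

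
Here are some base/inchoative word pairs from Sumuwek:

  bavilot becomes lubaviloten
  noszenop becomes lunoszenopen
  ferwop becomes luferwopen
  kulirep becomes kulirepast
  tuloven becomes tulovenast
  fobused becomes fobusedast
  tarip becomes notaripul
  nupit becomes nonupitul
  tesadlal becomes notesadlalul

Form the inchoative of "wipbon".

"wipbon" has last vowel 'o'. The stems whose last vowel is 'o' (bavilot → lubaviloten, noszenop → lunoszenopen, ferwop → luferwopen) add lu- … -en around the stem.
So wipbon → luwipbonen.

luwipbonen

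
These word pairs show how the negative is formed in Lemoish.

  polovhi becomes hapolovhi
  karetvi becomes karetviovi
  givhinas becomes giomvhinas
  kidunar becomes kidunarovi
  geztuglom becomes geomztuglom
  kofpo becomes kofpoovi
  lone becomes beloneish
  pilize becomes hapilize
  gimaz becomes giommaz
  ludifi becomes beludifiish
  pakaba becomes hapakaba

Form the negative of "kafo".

kafoovi

"kafo" begins with k-. The stems beginning with k- (karetvi → karetviovi, kidunar → kidunarovi, kofpo → kofpoovi) add -ovi.
The other patterns: stems beginning with g- insert -om- after the first vowel; stems beginning with l- add be- … -ish around the stem; stems beginning with p- add the prefix ha-.
So kafo → kafoovi.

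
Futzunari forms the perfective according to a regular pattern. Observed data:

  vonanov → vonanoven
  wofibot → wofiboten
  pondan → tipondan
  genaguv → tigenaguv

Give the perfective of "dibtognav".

tidibtognav

vonanov and genaguv both end in -v yet inflect differently (vonanoven, tigenaguv), so the final letter is not what conditions the rule; the last vowel is.
"dibtognav" has last vowel 'a'. The one such stem in the data (pondan → tipondan) adds the prefix ti-, so the same rule applies.
So dibtognav → tidibtognav.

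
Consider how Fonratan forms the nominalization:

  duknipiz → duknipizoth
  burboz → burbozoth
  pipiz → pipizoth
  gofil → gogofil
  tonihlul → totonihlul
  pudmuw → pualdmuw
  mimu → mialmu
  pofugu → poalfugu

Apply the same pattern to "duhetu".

dualhetu

duknipiz and gofil both have last vowel 'i' yet inflect differently (duknipizoth, gogofil), so the last vowel is not what conditions the rule; the final letter is.
"duhetu" ends in -u. The stems ending in -u (mimu → mialmu, pofugu → poalfugu) insert -al- after the first vowel.
So duhetu → dualhetu.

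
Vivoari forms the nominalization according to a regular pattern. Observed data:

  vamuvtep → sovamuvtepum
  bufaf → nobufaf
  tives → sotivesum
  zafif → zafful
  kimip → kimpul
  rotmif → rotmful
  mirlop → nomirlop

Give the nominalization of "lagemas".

kimip and vamuvtep both end in -p yet inflect differently (kimpul, sovamuvtepum), so the final letter is not what conditions the rule; the last vowel is.
"lagemas" has last vowel 'a'. The one such stem in the data (bufaf → nobufaf) adds the prefix no-, so the same rule applies.
The other patterns: stems whose last vowel is 'i' delete the last vowel and add -ul; stems whose last vowel is 'e' add so- … -um around the stem.
So lagemas → nolagemas.

nolagemas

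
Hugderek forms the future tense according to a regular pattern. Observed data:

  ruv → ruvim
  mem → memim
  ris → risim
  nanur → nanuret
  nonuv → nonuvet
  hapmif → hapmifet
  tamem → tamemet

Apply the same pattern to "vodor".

"vodor" has 2 vowels. The stems with 2 vowels (nanur → nanuret, nonuv → nonuvet, hapmif → hapmifet) add -et.
The other pattern: stems with 1 vowel add -im.
So vodor → vodoret.

vodoret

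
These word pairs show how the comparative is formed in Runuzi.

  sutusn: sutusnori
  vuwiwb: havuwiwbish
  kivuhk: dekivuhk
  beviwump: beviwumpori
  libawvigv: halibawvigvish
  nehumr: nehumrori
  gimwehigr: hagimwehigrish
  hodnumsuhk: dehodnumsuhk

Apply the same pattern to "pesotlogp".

hapesotlogpish

nehumr and gimwehigr both end in -r yet inflect differently (nehumrori, hagimwehigrish), so the final letter is not what conditions the rule; the second-to-last letter is.
"pesotlogp" has second-to-last letter 'g'. The stems whose second-to-last letter is 'g' (gimwehigr → hagimwehigrish, libawvigv → halibawvigvish) add ha- … -ish around the stem.
The other patterns: stems whose second-to-last letter is 'h' add the prefix de-; stems whose second-to-last letter is 'm' or 's' add -ori.
So pesotlogp → hapesotlogpish.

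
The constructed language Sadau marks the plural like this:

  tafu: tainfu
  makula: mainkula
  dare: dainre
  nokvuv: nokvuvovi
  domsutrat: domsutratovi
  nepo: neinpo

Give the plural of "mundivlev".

nokvuv and tafu both have last vowel 'u' yet inflect differently (nokvuvovi, tainfu), so the last vowel is not what conditions the rule; whether the stem ends in a vowel or a consonant is.
"mundivlev" ends in a consonant. The stems ending in a consonant (domsutrat → domsutratovi, nokvuv → nokvuvovi) add -ovi.
So mundivlev → mundivlevovi.

mundivlevovi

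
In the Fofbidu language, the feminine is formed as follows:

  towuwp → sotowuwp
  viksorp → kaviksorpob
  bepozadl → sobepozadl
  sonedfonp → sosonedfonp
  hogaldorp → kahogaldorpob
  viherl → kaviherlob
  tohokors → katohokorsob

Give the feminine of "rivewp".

sorivewp

hogaldorp and sonedfonp both end in -p yet inflect differently (kahogaldorpob, sosonedfonp), so the final letter is not what conditions the rule; the second-to-last letter is.
"rivewp" has second-to-last letter 'w'. The one such stem in the data (towuwp → sotowuwp) adds the prefix so-, so the same rule applies.
The other pattern: stems whose second-to-last letter is 'r' add ka- … -ob around the stem.
So rivewp → sorivewp.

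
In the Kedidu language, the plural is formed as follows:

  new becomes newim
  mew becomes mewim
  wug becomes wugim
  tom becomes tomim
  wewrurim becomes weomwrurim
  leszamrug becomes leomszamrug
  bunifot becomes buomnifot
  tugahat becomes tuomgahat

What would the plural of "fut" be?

futim

tom and wewrurim both end in -m yet inflect differently (tomim, weomwrurim), so the final letter is not what conditions the rule; the number of vowels is.
"fut" has 1 vowel. The stems with 1 vowel (new → newim, mew → mewim, wug → wugim) add -im.
The other pattern: stems with 3 vowels insert -om- after the first vowel.
So fut → futim.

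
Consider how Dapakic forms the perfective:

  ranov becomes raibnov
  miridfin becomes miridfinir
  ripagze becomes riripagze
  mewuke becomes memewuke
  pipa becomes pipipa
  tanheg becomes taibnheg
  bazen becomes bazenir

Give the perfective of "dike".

bazen and mewuke both have last vowel 'e' yet inflect differently (bazenir, memewuke), so the last vowel is not what conditions the rule; the final letter is.
"dike" ends in -e. The stems ending in -e (mewuke → memewuke, ripagze → riripagze) repeat the first consonant+vowel as a prefix.
The other patterns: stems ending in -n add -ir; stems ending in -g or -v insert -ib- after the first vowel.
So dike → didike.

didike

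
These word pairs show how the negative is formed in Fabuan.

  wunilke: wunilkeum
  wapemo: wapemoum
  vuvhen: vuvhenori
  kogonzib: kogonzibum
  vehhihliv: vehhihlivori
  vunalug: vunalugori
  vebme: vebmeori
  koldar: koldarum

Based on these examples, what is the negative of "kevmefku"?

kevmefkuum

vebme and wunilke both end in -e yet inflect differently (vebmeori, wunilkeum), so the final letter is not what conditions the rule; the first letter is.
"kevmefku" begins with k-. The stems beginning with k- (koldar → koldarum, kogonzib → kogonzibum) add -um.
So kevmefku → kevmefkuum.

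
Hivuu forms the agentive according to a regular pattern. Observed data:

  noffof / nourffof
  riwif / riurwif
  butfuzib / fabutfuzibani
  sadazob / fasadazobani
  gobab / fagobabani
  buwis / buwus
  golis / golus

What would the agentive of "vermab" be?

favermabani

riwif and butfuzib both have last vowel 'i' yet inflect differently (riurwif, fabutfuzibani), so the last vowel is not what conditions the rule; the final letter is.
"vermab" ends in -b. The stems ending in -b (butfuzib → fabutfuzibani, sadazob → fasadazobani, gobab → fagobabani) add fa- … -ani around the stem.
The other patterns: stems ending in -f insert -ur- after the first vowel; stems ending in -s change the last vowel to 'u'.
So vermab → favermabani.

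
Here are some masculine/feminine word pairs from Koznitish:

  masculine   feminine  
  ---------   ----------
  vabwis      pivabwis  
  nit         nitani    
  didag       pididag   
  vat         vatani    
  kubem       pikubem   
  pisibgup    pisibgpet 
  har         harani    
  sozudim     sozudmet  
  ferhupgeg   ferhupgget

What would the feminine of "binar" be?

didag and ferhupgeg both end in -g yet inflect differently (pididag, ferhupgget), so the final letter is not what conditions the rule; the number of vowels is.
"binar" has 2 vowels. The stems with 2 vowels (vabwis → pivabwis, kubem → pikubem, didag → pididag) add the prefix pi-.
The other patterns: stems with 1 vowel add -ani; stems with 3 vowels delete the last vowel and add -et.
So binar → pibinar.

pibinar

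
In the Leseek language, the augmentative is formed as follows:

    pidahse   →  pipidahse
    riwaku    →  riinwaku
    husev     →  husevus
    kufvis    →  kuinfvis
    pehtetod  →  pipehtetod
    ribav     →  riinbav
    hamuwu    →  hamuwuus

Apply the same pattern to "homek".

hamuwu and riwaku both end in -u yet inflect differently (hamuwuus, riinwaku), so the final letter is not what conditions the rule; the first letter is.
"homek" begins with h-. The stems beginning with h- (hamuwu → hamuwuus, husev → husevus) add -us.
The other patterns: stems beginning with p- add the prefix pi-; stems beginning with k- or r- insert -in- after the first vowel.
So homek → homekus.

homekus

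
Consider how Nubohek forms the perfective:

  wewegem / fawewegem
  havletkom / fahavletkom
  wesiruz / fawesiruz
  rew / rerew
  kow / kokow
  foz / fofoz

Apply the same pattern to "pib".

pipib

wesiruz and foz both end in -z yet inflect differently (fawesiruz, fofoz), so the final letter is not what conditions the rule; the number of vowels is.
"pib" has 1 vowel. The stems with 1 vowel (rew → rerew, kow → kokow, foz → fofoz) repeat the first consonant+vowel as a prefix.
So pib → pipib.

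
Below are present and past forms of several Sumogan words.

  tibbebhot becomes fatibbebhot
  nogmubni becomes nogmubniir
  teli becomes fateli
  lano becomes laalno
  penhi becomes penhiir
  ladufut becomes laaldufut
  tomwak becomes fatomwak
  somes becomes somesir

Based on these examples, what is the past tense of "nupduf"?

ladufut and tibbebhot both end in -t yet inflect differently (laaldufut, fatibbebhot), so the final letter is not what conditions the rule; the first letter is.
"nupduf" begins with n-. The one such stem in the data (nogmubni → nogmubniir) adds -ir, so the same rule applies.
So nupduf → nupdufir.

nupdufir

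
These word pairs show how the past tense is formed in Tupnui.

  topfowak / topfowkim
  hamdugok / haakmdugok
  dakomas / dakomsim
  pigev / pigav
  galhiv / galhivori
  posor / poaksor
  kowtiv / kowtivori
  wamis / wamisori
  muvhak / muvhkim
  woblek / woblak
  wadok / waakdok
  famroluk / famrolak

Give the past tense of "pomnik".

wamis and dakomas both end in -s yet inflect differently (wamisori, dakomsim), so the final letter is not what conditions the rule; the last vowel is.
"pomnik" has last vowel 'i'. The stems whose last vowel is 'i' (wamis → wamisori, kowtiv → kowtivori, galhiv → galhivori) add -ori.
So pomnik → pomnikori.

pomnikori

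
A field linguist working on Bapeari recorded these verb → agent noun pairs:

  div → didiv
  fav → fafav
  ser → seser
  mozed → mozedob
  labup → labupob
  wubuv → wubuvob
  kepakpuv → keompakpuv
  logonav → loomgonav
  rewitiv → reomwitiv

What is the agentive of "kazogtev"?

kaomzogtev

div and wubuv both end in -v yet inflect differently (didiv, wubuvob), so the final letter is not what conditions the rule; the number of vowels is.
"kazogtev" has 3 vowels. The stems with 3 vowels (kepakpuv → keompakpuv, logonav → loomgonav, rewitiv → reomwitiv) insert -om- after the first vowel.
The other patterns: stems with 1 vowel repeat the first consonant+vowel as a prefix; stems with 2 vowels add -ob.
So kazogtev → kaomzogtev.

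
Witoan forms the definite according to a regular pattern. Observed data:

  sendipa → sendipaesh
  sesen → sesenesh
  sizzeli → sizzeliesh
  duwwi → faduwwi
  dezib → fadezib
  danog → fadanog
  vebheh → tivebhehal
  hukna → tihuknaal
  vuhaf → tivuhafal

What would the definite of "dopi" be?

fadopi

"dopi" begins with d-. The stems beginning with d- (duwwi → faduwwi, dezib → fadezib, danog → fadanog) add the prefix fa-.
The other patterns: stems beginning with s- add -esh; stems beginning with h- or v- add ti- … -al around the stem.
So dopi → fadopi.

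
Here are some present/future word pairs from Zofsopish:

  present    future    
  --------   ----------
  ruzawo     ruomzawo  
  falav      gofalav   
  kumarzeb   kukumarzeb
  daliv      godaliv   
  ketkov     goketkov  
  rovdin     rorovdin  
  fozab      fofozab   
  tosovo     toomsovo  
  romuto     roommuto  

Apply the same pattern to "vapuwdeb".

"vapuwdeb" ends in -b. The stems ending in -b (kumarzeb → kukumarzeb, fozab → fofozab) repeat the first consonant+vowel as a prefix.
So vapuwdeb → vavapuwdeb.

vavapuwdeb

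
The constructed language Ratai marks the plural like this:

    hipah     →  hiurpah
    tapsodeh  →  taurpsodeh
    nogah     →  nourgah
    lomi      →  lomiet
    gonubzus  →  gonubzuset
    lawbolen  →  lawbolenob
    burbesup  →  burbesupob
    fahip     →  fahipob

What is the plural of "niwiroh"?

tapsodeh and lawbolen both have last vowel 'e' yet inflect differently (taurpsodeh, lawbolenob), so the last vowel is not what conditions the rule; the final letter is.
"niwiroh" ends in -h. The stems ending in -h (hipah → hiurpah, tapsodeh → taurpsodeh, nogah → nourgah) insert -ur- after the first vowel.
The other patterns: stems ending in -i or -s add -et; stems ending in -n or -p add -ob.
So niwiroh → niurwiroh.

niurwiroh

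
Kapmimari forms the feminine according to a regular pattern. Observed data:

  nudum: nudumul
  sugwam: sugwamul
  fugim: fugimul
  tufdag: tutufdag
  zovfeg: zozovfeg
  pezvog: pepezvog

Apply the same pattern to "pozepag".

"pozepag" ends in -g. The stems ending in -g (tufdag → tutufdag, zovfeg → zozovfeg, pezvog → pepezvog) repeat the first consonant+vowel as a prefix.
The other pattern: stems ending in -m add -ul.
So pozepag → popozepag.

popozepag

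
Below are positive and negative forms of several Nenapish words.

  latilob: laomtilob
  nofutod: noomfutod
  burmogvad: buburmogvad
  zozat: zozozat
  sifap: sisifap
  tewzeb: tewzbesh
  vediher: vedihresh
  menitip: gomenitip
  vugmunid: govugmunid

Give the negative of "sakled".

"sakled" has last vowel 'e'. The stems whose last vowel is 'e' (tewzeb → tewzbesh, vediher → vedihresh) delete the last vowel and add -esh.
The other patterns: stems whose last vowel is 'o' insert -om- after the first vowel; stems whose last vowel is 'a' repeat the first consonant+vowel as a prefix; stems whose last vowel is 'i' add the prefix go-.
So sakled → sakldesh.

sakldesh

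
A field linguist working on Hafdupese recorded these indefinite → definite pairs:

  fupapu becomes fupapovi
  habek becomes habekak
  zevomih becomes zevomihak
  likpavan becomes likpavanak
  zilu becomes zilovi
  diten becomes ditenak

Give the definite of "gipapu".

zilu and zevomih both begin with z- yet inflect differently (zilovi, zevomihak), so the first letter is not what conditions the rule; whether the stem ends in a vowel or a consonant is.
"gipapu" ends in a vowel. The stems ending in a vowel (zilu → zilovi, fupapu → fupapovi) drop the final letter and add -ovi.
So gipapu → gipapovi.

gipapovi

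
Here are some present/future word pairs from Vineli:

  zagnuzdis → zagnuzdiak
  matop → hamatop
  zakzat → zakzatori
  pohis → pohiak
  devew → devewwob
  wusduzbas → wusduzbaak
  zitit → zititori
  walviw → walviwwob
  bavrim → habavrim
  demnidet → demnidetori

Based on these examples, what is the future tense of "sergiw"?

zakzat and wusduzbas both have last vowel 'a' yet inflect differently (zakzatori, wusduzbaak), so the last vowel is not what conditions the rule; the final letter is.
"sergiw" ends in -w. The stems ending in -w (walviw → walviwwob, devew → devewwob) double the final consonant and add -ob.
The other patterns: stems ending in -t add -ori; stems ending in -s drop the final letter and add -ak; stems ending in -m or -p add the prefix ha-.
So sergiw → sergiwwob.

sergiwwob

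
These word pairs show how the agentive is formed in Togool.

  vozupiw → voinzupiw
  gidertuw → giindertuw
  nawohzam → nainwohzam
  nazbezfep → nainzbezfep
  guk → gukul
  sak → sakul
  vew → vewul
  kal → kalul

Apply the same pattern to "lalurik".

"lalurik" has 3 vowels. The stems with 3 vowels (vozupiw → voinzupiw, gidertuw → giindertuw, nawohzam → nainwohzam) insert -in- after the first vowel.
The other pattern: stems with 1 vowel add -ul.
So lalurik → lainlurik.

lainlurik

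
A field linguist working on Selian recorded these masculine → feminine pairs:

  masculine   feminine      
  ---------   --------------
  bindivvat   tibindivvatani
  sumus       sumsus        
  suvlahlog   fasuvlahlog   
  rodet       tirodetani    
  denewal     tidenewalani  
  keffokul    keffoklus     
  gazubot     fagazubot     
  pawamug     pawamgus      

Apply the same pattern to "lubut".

lubtus

suvlahlog and pawamug both end in -g yet inflect differently (fasuvlahlog, pawamgus), so the final letter is not what conditions the rule; the last vowel is.
"lubut" has last vowel 'u'. The stems whose last vowel is 'u' (sumus → sumsus, keffokul → keffoklus, pawamug → pawamgus) delete the last vowel and add -us.
The other patterns: stems whose last vowel is 'o' add the prefix fa-; stems whose last vowel is 'a' or 'e' add ti- … -ani around the stem.
So lubut → lubtus.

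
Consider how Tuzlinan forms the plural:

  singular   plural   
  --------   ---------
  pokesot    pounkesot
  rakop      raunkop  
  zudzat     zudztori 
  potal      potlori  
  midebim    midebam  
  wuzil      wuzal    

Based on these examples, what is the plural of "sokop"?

sounkop

"sokop" has last vowel 'o'. The stems whose last vowel is 'o' (pokesot → pounkesot, rakop → raunkop) insert -un- after the first vowel.
So sokop → sounkop.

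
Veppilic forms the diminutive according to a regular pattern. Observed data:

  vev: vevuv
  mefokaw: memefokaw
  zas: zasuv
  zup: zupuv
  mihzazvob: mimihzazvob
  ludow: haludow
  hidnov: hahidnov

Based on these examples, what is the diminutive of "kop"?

kopuv

vev and hidnov both end in -v yet inflect differently (vevuv, hahidnov), so the final letter is not what conditions the rule; the number of vowels is.
"kop" has 1 vowel. The stems with 1 vowel (zas → zasuv, vev → vevuv, zup → zupuv) add -uv.
So kop → kopuv.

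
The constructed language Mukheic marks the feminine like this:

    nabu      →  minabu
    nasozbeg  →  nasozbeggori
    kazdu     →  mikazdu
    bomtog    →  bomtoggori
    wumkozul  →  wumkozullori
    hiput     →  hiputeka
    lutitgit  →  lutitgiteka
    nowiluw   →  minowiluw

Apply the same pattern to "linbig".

nabu and hiput both have last vowel 'u' yet inflect differently (minabu, hiputeka), so the last vowel is not what conditions the rule; the final letter is.
"linbig" ends in -g. The stems ending in -g (bomtog → bomtoggori, nasozbeg → nasozbeggori) double the final consonant and add -ori.
The other patterns: stems ending in -u or -w add the prefix mi-; stems ending in -t add -eka.
So linbig → linbiggori.

linbiggori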